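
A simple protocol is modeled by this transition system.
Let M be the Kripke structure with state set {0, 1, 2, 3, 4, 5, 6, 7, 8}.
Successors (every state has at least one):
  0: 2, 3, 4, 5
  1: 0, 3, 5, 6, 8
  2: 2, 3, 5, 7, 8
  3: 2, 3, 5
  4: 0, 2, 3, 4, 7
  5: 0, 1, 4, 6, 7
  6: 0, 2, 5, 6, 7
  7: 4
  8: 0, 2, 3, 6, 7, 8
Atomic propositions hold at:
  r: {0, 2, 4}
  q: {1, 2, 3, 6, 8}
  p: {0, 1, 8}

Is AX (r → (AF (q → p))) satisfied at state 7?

Yes

Sat(q → p) = {0, 1, 4, 5, 7, 8}
AF (q → p): least fixpoint, start Z0 = {0, 1, 4, 5, 7, 8}, add states with every successor in Z. Already a fixed point.
Sat(AF (q → p)) = {0, 1, 4, 5, 7, 8}
Sat(r → (AF (q → p))) = {0, 1, 3, 4, 5, 6, 7, 8}
Sat(AX (r → (AF (q → p)))) = {s : every successor in {0, 1, 3, 4, 5, 6, 7, 8}} = {1, 5, 7}
7 ∈ Sat(AX (r → (AF (q → p)))) = {1, 5, 7}, so the formula holds at 7.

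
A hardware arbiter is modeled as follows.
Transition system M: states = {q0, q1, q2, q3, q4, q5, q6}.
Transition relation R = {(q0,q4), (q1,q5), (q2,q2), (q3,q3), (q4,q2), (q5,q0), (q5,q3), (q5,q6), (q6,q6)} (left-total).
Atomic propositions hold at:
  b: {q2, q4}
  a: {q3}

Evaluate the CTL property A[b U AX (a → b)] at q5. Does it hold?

No

Sat(a → b) = {q0, q1, q2, q4, q5, q6}
Sat(AX (a → b)) = {s : every successor in {q0, q1, q2, q4, q5, q6}} = {q0, q1, q2, q4, q6}
A[b U AX (a → b)]: least fixpoint, start Z0 = Sat(AX (a → b)) = {q0, q1, q2, q4, q6}, add states in Sat(b) with every successor in Z. Already a fixed point.
Sat(A[b U AX (a → b)]) = {q0, q1, q2, q4, q6}
q5 ∉ Sat(A[b U AX (a → b)]) = {q0, q1, q2, q4, q6}, so the formula does not hold at q5.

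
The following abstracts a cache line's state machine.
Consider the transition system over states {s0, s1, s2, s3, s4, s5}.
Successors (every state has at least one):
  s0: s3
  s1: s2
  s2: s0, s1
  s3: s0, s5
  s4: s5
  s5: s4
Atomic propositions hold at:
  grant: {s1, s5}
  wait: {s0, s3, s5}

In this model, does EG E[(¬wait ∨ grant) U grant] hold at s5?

Yes

Sat(¬wait) = {s1, s2, s4}
Sat(¬wait ∨ grant) = {s1, s2, s4, s5}
E[(¬wait ∨ grant) U grant]: least fixpoint, start Z0 = Sat(grant) = {s1, s5}, add states in Sat(¬wait ∨ grant) with some successor in Z. Z1 = {s1, s2, s4, s5}; fixed.
Sat(E[(¬wait ∨ grant) U grant]) = {s1, s2, s4, s5}
EG E[(¬wait ∨ grant) U grant]: greatest fixpoint, start Z0 = {s1, s2, s4, s5}, keep only states in Sat with some successor in Z. Already a fixed point.
Sat(EG E[(¬wait ∨ grant) U grant]) = {s1, s2, s4, s5}
s5 ∈ Sat(EG E[(¬wait ∨ grant) U grant]) = {s1, s2, s4, s5}, so the formula holds at s5.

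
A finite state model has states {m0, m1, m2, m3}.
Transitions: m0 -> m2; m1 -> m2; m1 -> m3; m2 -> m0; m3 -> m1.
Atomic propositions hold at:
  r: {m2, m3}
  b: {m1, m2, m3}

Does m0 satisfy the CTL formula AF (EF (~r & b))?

Sat(~r) = {m0, m1}
Sat(~r & b) = {m1}
EF (~r & b): least fixpoint, start Z0 = {m1}, add states with some successor in Z. Z1 = {m1, m3}; fixed.
Sat(EF (~r & b)) = {m1, m3}
AF (EF (~r & b)): least fixpoint, start Z0 = {m1, m3}, add states with every successor in Z. Already a fixed point.
Sat(AF (EF (~r & b))) = {m1, m3}
m0 ∉ Sat(AF (EF (~r & b))) = {m1, m3}, so the formula does not hold at m0.

No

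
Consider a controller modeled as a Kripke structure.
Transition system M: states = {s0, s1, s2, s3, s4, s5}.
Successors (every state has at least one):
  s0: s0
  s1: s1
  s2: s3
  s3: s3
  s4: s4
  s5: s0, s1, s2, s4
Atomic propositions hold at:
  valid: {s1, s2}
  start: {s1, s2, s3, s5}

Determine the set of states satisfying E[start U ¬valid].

Sat(¬valid) = {s0, s3, s4, s5}
E[start U ¬valid]: least fixpoint, start Z0 = Sat(¬valid) = {s0, s3, s4, s5}, add states in Sat(start) with some successor in Z. Z1 = {s0, s2, s3, s4, s5}; fixed.
Sat(E[start U ¬valid]) = {s0, s2, s3, s4, s5}

{s0, s2, s3, s4, s5}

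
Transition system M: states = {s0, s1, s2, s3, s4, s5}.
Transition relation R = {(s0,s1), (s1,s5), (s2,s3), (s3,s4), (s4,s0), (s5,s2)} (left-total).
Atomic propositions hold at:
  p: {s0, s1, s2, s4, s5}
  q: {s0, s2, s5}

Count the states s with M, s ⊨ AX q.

Sat(AX q) = {s : every successor in {s0, s2, s5}} = {s1, s4, s5}
|Sat(AX q)| = |{s1, s4, s5}| = 3.

3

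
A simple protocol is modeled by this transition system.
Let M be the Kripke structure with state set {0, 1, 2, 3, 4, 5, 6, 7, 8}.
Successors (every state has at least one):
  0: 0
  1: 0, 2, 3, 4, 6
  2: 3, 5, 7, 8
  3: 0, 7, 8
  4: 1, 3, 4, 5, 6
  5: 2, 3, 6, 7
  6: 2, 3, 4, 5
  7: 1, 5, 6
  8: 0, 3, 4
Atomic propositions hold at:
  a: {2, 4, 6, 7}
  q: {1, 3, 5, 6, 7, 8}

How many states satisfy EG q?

6

EG q: greatest fixpoint, start Z0 = {1, 3, 5, 6, 7, 8}, keep only states in Sat with some successor in Z. Already a fixed point.
Sat(EG q) = {1, 3, 5, 6, 7, 8}
|Sat(EG q)| = |{1, 3, 5, 6, 7, 8}| = 6.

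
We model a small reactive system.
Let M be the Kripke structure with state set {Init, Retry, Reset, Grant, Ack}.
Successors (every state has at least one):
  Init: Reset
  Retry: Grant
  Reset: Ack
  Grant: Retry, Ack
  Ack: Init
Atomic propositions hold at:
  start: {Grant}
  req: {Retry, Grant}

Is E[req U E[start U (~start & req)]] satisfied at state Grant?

Sat(~start) = {Init, Retry, Reset, Ack}
Sat(~start & req) = {Retry}
E[start U (~start & req)]: least fixpoint, start Z0 = Sat((~start & req)) = {Retry}, add states in Sat(start) with some successor in Z. Z1 = {Retry, Grant}; fixed.
Sat(E[start U (~start & req)]) = {Retry, Grant}
E[req U E[start U (~start & req)]]: least fixpoint, start Z0 = Sat(E[start U (~start & req)]) = {Retry, Grant}, add states in Sat(req) with some successor in Z. Already a fixed point.
Sat(E[req U E[start U (~start & req)]]) = {Retry, Grant}
Grant ∈ Sat(E[req U E[start U (~start & req)]]) = {Retry, Grant}, so the formula holds at Grant.

Yes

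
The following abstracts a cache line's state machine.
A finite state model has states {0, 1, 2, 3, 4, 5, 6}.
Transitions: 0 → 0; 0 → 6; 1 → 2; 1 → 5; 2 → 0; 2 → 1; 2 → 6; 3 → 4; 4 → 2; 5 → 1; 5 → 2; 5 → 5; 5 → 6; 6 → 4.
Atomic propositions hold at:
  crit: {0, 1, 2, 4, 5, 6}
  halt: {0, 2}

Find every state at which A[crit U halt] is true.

A[crit U halt]: least fixpoint, start Z0 = Sat(halt) = {0, 2}, add states in Sat(crit) with every successor in Z. Z1 = {0, 2, 4}; Z2 = {0, 2, 4, 6}; fixed.
Sat(A[crit U halt]) = {0, 2, 4, 6}

{0, 2, 4, 6}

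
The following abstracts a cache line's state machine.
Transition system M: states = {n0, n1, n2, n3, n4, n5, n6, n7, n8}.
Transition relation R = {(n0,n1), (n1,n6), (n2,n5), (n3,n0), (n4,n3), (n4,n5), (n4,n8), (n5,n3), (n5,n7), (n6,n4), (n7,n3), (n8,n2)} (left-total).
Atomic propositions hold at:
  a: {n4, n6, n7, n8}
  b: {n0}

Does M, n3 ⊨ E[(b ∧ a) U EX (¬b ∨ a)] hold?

No

Sat(b ∧ a) = ∅
Sat(¬b) = {n1, n2, n3, n4, n5, n6, n7, n8}
Sat(¬b ∨ a) = {n1, n2, n3, n4, n5, n6, n7, n8}
Sat(EX (¬b ∨ a)) = {s : some successor in {n1, n2, n3, n4, n5, n6, n7, n8}} = {n0, n1, n2, n4, n5, n6, n7, n8}
E[(b ∧ a) U EX (¬b ∨ a)]: least fixpoint, start Z0 = Sat(EX (¬b ∨ a)) = {n0, n1, n2, n4, n5, n6, n7, n8}, add states in Sat(b ∧ a) with some successor in Z. Already a fixed point.
Sat(E[(b ∧ a) U EX (¬b ∨ a)]) = {n0, n1, n2, n4, n5, n6, n7, n8}
n3 ∉ Sat(E[(b ∧ a) U EX (¬b ∨ a)]) = {n0, n1, n2, n4, n5, n6, n7, n8}, so the formula does not hold at n3.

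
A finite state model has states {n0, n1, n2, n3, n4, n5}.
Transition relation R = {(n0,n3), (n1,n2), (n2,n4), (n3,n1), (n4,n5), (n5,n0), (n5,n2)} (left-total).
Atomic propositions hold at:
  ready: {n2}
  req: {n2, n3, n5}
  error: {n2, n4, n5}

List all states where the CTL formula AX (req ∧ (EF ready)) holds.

{n0, n1, n4}

EF ready: least fixpoint, start Z0 = {n2}, add states with some successor in Z. Z1 = {n1, n2, n5}; Z2 = {n1, n2, n3, n4, n5}; Z3 = {n0, n1, n2, n3, n4, n5}; fixed.
Sat(EF ready) = {n0, n1, n2, n3, n4, n5}
Sat(req ∧ (EF ready)) = {n2, n3, n5}
Sat(AX (req ∧ (EF ready))) = {s : every successor in {n2, n3, n5}} = {n0, n1, n4}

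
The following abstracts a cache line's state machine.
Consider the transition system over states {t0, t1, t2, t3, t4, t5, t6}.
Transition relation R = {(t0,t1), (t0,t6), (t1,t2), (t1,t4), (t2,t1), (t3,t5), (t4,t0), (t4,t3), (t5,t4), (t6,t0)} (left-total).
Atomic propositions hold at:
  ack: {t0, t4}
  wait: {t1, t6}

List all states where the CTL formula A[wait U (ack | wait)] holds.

Sat(ack | wait) = {t0, t1, t4, t6}
A[wait U (ack | wait)]: least fixpoint, start Z0 = Sat((ack | wait)) = {t0, t1, t4, t6}, add states in Sat(wait) with every successor in Z. Already a fixed point.
Sat(A[wait U (ack | wait)]) = {t0, t1, t4, t6}

{t0, t1, t4, t6}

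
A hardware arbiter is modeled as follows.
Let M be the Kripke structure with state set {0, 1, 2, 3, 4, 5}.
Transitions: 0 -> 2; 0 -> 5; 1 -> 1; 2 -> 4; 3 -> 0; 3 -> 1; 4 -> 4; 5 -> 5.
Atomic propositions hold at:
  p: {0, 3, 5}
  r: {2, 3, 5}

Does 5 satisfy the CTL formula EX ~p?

Sat(~p) = {1, 2, 4}
Sat(EX ~p) = {s : some successor in {1, 2, 4}} = {0, 1, 2, 3, 4}
5 ∉ Sat(EX ~p) = {0, 1, 2, 3, 4}, so the formula does not hold at 5.

No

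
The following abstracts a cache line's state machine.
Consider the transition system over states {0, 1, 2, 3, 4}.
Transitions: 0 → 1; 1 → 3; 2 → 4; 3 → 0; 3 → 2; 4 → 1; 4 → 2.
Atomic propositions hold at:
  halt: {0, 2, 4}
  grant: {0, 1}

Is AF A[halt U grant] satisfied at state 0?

Yes

A[halt U grant]: least fixpoint, start Z0 = Sat(grant) = {0, 1}, add states in Sat(halt) with every successor in Z. Already a fixed point.
Sat(A[halt U grant]) = {0, 1}
AF A[halt U grant]: least fixpoint, start Z0 = {0, 1}, add states with every successor in Z. Already a fixed point.
Sat(AF A[halt U grant]) = {0, 1}
0 ∈ Sat(AF A[halt U grant]) = {0, 1}, so the formula holds at 0.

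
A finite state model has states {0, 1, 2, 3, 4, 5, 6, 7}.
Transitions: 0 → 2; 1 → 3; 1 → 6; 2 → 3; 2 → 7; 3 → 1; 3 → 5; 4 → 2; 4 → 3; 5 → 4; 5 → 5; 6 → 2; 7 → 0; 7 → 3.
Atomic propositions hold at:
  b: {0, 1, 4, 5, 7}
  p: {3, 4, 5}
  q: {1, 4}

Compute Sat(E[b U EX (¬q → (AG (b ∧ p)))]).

{1, 3, 4, 5, 7}

Sat(¬q) = {0, 2, 3, 5, 6, 7}
Sat(b ∧ p) = {4, 5}
AG (b ∧ p): greatest fixpoint, start Z0 = {4, 5}, keep only states in Sat with every successor in Z. Z1 = {5}; Z2 = ∅; fixed.
Sat(AG (b ∧ p)) = ∅
Sat(¬q → (AG (b ∧ p))) = {1, 4}
Sat(EX (¬q → (AG (b ∧ p)))) = {s : some successor in {1, 4}} = {3, 5}
E[b U EX (¬q → (AG (b ∧ p)))]: least fixpoint, start Z0 = Sat(EX (¬q → (AG (b ∧ p)))) = {3, 5}, add states in Sat(b) with some successor in Z. Z1 = {1, 3, 4, 5, 7}; fixed.
Sat(E[b U EX (¬q → (AG (b ∧ p)))]) = {1, 3, 4, 5, 7}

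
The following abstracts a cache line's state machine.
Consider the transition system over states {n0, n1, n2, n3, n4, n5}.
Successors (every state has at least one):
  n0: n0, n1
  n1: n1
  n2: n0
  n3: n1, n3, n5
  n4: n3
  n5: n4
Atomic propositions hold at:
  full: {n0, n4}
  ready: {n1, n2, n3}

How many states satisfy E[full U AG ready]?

AG ready: greatest fixpoint, start Z0 = {n1, n2, n3}, keep only states in Sat with every successor in Z. Z1 = {n1}; fixed.
Sat(AG ready) = {n1}
E[full U AG ready]: least fixpoint, start Z0 = Sat(AG ready) = {n1}, add states in Sat(full) with some successor in Z. Z1 = {n0, n1}; fixed.
Sat(E[full U AG ready]) = {n0, n1}
|Sat(E[full U AG ready])| = |{n0, n1}| = 2.

2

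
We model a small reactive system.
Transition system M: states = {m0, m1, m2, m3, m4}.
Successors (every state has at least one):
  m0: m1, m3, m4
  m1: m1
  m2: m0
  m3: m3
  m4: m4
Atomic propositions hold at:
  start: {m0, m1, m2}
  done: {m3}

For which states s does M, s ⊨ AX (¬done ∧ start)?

{m1, m2}

Sat(¬done) = {m0, m1, m2, m4}
Sat(¬done ∧ start) = {m0, m1, m2}
Sat(AX (¬done ∧ start)) = {s : every successor in {m0, m1, m2}} = {m1, m2}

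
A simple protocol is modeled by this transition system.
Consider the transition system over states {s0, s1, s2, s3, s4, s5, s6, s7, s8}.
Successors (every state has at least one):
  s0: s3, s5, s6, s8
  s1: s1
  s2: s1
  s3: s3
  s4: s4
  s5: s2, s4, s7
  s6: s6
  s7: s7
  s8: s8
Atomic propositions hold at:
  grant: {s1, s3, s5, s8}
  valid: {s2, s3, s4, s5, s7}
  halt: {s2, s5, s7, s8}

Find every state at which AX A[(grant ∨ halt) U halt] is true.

{s7, s8}

Sat(grant ∨ halt) = {s1, s2, s3, s5, s7, s8}
A[(grant ∨ halt) U halt]: least fixpoint, start Z0 = Sat(halt) = {s2, s5, s7, s8}, add states in Sat(grant ∨ halt) with every successor in Z. Already a fixed point.
Sat(A[(grant ∨ halt) U halt]) = {s2, s5, s7, s8}
Sat(AX A[(grant ∨ halt) U halt]) = {s : every successor in {s2, s5, s7, s8}} = {s7, s8}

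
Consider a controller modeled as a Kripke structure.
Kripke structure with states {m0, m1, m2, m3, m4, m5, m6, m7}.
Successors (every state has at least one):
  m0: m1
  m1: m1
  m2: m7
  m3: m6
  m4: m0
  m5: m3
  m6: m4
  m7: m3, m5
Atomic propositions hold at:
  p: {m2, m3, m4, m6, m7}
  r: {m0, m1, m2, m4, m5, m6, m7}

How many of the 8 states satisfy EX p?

Sat(EX p) = {s : some successor in {m2, m3, m4, m6, m7}} = {m2, m3, m5, m6, m7}
|Sat(EX p)| = |{m2, m3, m5, m6, m7}| = 5.

5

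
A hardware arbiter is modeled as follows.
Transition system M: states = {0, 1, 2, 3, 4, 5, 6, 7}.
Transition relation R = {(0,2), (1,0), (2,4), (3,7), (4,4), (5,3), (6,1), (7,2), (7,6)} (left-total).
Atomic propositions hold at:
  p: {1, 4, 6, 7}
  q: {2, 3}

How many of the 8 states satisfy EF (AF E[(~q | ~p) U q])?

7

Sat(~q) = {0, 1, 4, 5, 6, 7}
Sat(~p) = {0, 2, 3, 5}
Sat(~q | ~p) = {0, 1, 2, 3, 4, 5, 6, 7}
E[(~q | ~p) U q]: least fixpoint, start Z0 = Sat(q) = {2, 3}, add states in Sat(~q | ~p) with some successor in Z. Z1 = {0, 2, 3, 5, 7}; Z2 = {0, 1, 2, 3, 5, 7}; Z3 = {0, 1, 2, 3, 5, 6, 7}; fixed.
Sat(E[(~q | ~p) U q]) = {0, 1, 2, 3, 5, 6, 7}
AF E[(~q | ~p) U q]: least fixpoint, start Z0 = {0, 1, 2, 3, 5, 6, 7}, add states with every successor in Z. Already a fixed point.
Sat(AF E[(~q | ~p) U q]) = {0, 1, 2, 3, 5, 6, 7}
EF (AF E[(~q | ~p) U q]): least fixpoint, start Z0 = {0, 1, 2, 3, 5, 6, 7}, add states with some successor in Z. Already a fixed point.
Sat(EF (AF E[(~q | ~p) U q])) = {0, 1, 2, 3, 5, 6, 7}
|Sat(EF (AF E[(~q | ~p) U q]))| = |{0, 1, 2, 3, 5, 6, 7}| = 7.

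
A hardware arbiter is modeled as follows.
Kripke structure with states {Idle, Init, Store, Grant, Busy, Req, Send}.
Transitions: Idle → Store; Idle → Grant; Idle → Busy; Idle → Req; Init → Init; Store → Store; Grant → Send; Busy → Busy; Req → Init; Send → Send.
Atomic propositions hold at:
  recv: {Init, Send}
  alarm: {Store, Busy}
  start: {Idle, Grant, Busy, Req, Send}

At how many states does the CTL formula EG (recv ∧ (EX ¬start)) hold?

1

Sat(¬start) = {Init, Store}
Sat(EX ¬start) = {s : some successor in {Init, Store}} = {Idle, Init, Store, Req}
Sat(recv ∧ (EX ¬start)) = {Init}
EG (recv ∧ (EX ¬start)): greatest fixpoint, start Z0 = {Init}, keep only states in Sat with some successor in Z. Already a fixed point.
Sat(EG (recv ∧ (EX ¬start))) = {Init}
|Sat(EG (recv ∧ (EX ¬start)))| = |{Init}| = 1.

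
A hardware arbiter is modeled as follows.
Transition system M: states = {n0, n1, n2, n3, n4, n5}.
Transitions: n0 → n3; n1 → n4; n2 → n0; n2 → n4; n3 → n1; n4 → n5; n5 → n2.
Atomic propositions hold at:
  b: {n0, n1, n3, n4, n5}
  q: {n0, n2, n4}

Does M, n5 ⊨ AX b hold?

No

Sat(AX b) = {s : every successor in {n0, n1, n3, n4, n5}} = {n0, n1, n2, n3, n4}
n5 ∉ Sat(AX b) = {n0, n1, n2, n3, n4}, so the formula does not hold at n5.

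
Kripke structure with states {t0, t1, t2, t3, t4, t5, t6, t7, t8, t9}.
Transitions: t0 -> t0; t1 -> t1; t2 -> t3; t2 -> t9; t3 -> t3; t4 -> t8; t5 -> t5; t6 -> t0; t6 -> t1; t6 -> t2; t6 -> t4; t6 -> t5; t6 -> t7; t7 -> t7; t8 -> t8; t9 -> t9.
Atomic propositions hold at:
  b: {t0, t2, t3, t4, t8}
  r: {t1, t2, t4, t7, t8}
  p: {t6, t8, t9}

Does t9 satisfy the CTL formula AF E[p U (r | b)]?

Sat(r | b) = {t0, t1, t2, t3, t4, t7, t8}
E[p U (r | b)]: least fixpoint, start Z0 = Sat((r | b)) = {t0, t1, t2, t3, t4, t7, t8}, add states in Sat(p) with some successor in Z. Z1 = {t0, t1, t2, t3, t4, t6, t7, t8}; fixed.
Sat(E[p U (r | b)]) = {t0, t1, t2, t3, t4, t6, t7, t8}
AF E[p U (r | b)]: least fixpoint, start Z0 = {t0, t1, t2, t3, t4, t6, t7, t8}, add states with every successor in Z. Already a fixed point.
Sat(AF E[p U (r | b)]) = {t0, t1, t2, t3, t4, t6, t7, t8}
t9 ∉ Sat(AF E[p U (r | b)]) = {t0, t1, t2, t3, t4, t6, t7, t8}, so the formula does not hold at t9.

No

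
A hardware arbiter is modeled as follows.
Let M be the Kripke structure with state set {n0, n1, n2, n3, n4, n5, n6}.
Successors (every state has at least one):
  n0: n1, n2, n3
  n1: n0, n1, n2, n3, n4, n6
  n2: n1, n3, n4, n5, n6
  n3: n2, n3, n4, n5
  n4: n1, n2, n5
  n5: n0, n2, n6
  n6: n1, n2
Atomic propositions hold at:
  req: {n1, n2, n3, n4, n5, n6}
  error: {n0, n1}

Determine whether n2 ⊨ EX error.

Sat(EX error) = {s : some successor in {n0, n1}} = {n0, n1, n2, n4, n5, n6}
n2 ∈ Sat(EX error) = {n0, n1, n2, n4, n5, n6}, so the formula holds at n2.

Yes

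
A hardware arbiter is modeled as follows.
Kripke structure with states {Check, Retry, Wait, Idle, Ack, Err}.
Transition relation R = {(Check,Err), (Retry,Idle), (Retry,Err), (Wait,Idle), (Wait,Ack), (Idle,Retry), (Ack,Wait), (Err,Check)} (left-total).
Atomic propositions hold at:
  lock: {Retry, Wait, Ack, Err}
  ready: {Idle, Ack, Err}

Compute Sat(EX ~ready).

{Idle, Ack, Err}

Sat(~ready) = {Check, Retry, Wait}
Sat(EX ~ready) = {s : some successor in {Check, Retry, Wait}} = {Idle, Ack, Err}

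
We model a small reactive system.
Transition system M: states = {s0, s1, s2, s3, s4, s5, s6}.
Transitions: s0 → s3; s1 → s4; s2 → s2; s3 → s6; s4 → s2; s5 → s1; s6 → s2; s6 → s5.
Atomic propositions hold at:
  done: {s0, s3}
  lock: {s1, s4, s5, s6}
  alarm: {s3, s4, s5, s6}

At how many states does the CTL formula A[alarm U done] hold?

A[alarm U done]: least fixpoint, start Z0 = Sat(done) = {s0, s3}, add states in Sat(alarm) with every successor in Z. Already a fixed point.
Sat(A[alarm U done]) = {s0, s3}
|Sat(A[alarm U done])| = |{s0, s3}| = 2.

2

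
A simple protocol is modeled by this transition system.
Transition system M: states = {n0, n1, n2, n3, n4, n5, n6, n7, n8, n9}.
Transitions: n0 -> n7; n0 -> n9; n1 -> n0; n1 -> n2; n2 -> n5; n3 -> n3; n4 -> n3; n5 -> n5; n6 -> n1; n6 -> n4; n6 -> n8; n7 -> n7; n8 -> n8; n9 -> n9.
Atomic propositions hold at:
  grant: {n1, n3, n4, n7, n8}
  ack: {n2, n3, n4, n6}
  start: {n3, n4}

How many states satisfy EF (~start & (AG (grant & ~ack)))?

Sat(~start) = {n0, n1, n2, n5, n6, n7, n8, n9}
Sat(~ack) = {n0, n1, n5, n7, n8, n9}
Sat(grant & ~ack) = {n1, n7, n8}
AG (grant & ~ack): greatest fixpoint, start Z0 = {n1, n7, n8}, keep only states in Sat with every successor in Z. Z1 = {n7, n8}; fixed.
Sat(AG (grant & ~ack)) = {n7, n8}
Sat(~start & (AG (grant & ~ack))) = {n7, n8}
EF (~start & (AG (grant & ~ack))): least fixpoint, start Z0 = {n7, n8}, add states with some successor in Z. Z1 = {n0, n6, n7, n8}; Z2 = {n0, n1, n6, n7, n8}; fixed.
Sat(EF (~start & (AG (grant & ~ack)))) = {n0, n1, n6, n7, n8}
|Sat(EF (~start & (AG (grant & ~ack))))| = |{n0, n1, n6, n7, n8}| = 5.

5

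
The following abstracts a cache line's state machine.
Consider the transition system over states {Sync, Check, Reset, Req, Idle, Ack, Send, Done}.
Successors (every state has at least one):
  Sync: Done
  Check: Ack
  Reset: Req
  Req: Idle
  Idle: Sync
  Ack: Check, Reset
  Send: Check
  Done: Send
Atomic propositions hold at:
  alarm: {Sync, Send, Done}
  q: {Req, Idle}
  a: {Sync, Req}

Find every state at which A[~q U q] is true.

Sat(~q) = {Sync, Check, Reset, Ack, Send, Done}
A[~q U q]: least fixpoint, start Z0 = Sat(q) = {Req, Idle}, add states in Sat(~q) with every successor in Z. Z1 = {Reset, Req, Idle}; fixed.
Sat(A[~q U q]) = {Reset, Req, Idle}

{Reset, Req, Idle}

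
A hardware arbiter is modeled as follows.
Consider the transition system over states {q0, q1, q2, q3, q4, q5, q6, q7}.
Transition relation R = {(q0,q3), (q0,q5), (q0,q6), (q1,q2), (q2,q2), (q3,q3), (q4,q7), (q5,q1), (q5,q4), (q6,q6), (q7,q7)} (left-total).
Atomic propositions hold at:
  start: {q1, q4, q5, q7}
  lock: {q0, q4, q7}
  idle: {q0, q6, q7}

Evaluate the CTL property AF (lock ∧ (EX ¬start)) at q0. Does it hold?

Yes

Sat(¬start) = {q0, q2, q3, q6}
Sat(EX ¬start) = {s : some successor in {q0, q2, q3, q6}} = {q0, q1, q2, q3, q6}
Sat(lock ∧ (EX ¬start)) = {q0}
AF (lock ∧ (EX ¬start)): least fixpoint, start Z0 = {q0}, add states with every successor in Z. Already a fixed point.
Sat(AF (lock ∧ (EX ¬start))) = {q0}
q0 ∈ Sat(AF (lock ∧ (EX ¬start))) = {q0}, so the formula holds at q0.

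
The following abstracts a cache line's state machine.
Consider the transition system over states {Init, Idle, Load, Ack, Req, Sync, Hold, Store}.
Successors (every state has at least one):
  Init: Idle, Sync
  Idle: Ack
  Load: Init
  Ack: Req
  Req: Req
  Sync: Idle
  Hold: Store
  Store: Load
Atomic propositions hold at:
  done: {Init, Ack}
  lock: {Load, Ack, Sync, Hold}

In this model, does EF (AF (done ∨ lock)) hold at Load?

Sat(done ∨ lock) = {Init, Load, Ack, Sync, Hold}
AF (done ∨ lock): least fixpoint, start Z0 = {Init, Load, Ack, Sync, Hold}, add states with every successor in Z. Z1 = {Init, Idle, Load, Ack, Sync, Hold, Store}; fixed.
Sat(AF (done ∨ lock)) = {Init, Idle, Load, Ack, Sync, Hold, Store}
EF (AF (done ∨ lock)): least fixpoint, start Z0 = {Init, Idle, Load, Ack, Sync, Hold, Store}, add states with some successor in Z. Already a fixed point.
Sat(EF (AF (done ∨ lock))) = {Init, Idle, Load, Ack, Sync, Hold, Store}
Load ∈ Sat(EF (AF (done ∨ lock))) = {Init, Idle, Load, Ack, Sync, Hold, Store}, so the formula holds at Load.

Yes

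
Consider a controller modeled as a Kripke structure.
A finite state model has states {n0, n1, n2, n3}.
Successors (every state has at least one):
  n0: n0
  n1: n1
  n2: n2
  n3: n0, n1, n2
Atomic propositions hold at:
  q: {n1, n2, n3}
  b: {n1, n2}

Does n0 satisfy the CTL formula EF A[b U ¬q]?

Sat(¬q) = {n0}
A[b U ¬q]: least fixpoint, start Z0 = Sat(¬q) = {n0}, add states in Sat(b) with every successor in Z. Already a fixed point.
Sat(A[b U ¬q]) = {n0}
EF A[b U ¬q]: least fixpoint, start Z0 = {n0}, add states with some successor in Z. Z1 = {n0, n3}; fixed.
Sat(EF A[b U ¬q]) = {n0, n3}
n0 ∈ Sat(EF A[b U ¬q]) = {n0, n3}, so the formula holds at n0.

Yes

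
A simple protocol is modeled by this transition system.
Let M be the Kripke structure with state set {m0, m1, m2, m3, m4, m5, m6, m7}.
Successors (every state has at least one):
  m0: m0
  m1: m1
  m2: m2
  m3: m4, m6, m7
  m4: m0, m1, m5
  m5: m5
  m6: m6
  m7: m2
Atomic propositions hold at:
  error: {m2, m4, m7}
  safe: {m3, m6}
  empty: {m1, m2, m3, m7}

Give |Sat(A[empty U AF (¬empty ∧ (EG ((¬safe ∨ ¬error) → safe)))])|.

Sat(¬empty) = {m0, m4, m5, m6}
Sat(¬safe) = {m0, m1, m2, m4, m5, m7}
Sat(¬error) = {m0, m1, m3, m5, m6}
Sat(¬safe ∨ ¬error) = {m0, m1, m2, m3, m4, m5, m6, m7}
Sat((¬safe ∨ ¬error) → safe) = {m3, m6}
EG ((¬safe ∨ ¬error) → safe): greatest fixpoint, start Z0 = {m3, m6}, keep only states in Sat with some successor in Z. Already a fixed point.
Sat(EG ((¬safe ∨ ¬error) → safe)) = {m3, m6}
Sat(¬empty ∧ (EG ((¬safe ∨ ¬error) → safe))) = {m6}
AF (¬empty ∧ (EG ((¬safe ∨ ¬error) → safe))): least fixpoint, start Z0 = {m6}, add states with every successor in Z. Already a fixed point.
Sat(AF (¬empty ∧ (EG ((¬safe ∨ ¬error) → safe)))) = {m6}
A[empty U AF (¬empty ∧ (EG ((¬safe ∨ ¬error) → safe)))]: least fixpoint, start Z0 = Sat(AF (¬empty ∧ (EG ((¬safe ∨ ¬error) → safe)))) = {m6}, add states in Sat(empty) with every successor in Z. Already a fixed point.
Sat(A[empty U AF (¬empty ∧ (EG ((¬safe ∨ ¬error) → safe)))]) = {m6}
|Sat(A[empty U AF (¬empty ∧ (EG ((¬safe ∨ ¬error) → safe)))])| = |{m6}| = 1.

1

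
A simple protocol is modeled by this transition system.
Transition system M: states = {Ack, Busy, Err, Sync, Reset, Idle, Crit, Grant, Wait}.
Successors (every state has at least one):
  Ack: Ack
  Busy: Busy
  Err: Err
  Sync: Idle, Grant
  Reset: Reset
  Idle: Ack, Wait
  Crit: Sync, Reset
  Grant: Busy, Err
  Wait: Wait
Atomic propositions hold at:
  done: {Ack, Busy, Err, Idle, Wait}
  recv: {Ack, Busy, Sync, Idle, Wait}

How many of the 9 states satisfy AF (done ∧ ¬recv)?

Sat(¬recv) = {Err, Reset, Crit, Grant}
Sat(done ∧ ¬recv) = {Err}
AF (done ∧ ¬recv): least fixpoint, start Z0 = {Err}, add states with every successor in Z. Already a fixed point.
Sat(AF (done ∧ ¬recv)) = {Err}
|Sat(AF (done ∧ ¬recv))| = |{Err}| = 1.

1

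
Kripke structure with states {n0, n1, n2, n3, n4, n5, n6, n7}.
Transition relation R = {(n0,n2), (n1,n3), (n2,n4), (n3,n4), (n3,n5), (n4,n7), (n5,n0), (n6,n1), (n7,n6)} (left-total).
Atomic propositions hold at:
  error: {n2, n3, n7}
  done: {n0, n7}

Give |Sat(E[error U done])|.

2

E[error U done]: least fixpoint, start Z0 = Sat(done) = {n0, n7}, add states in Sat(error) with some successor in Z. Already a fixed point.
Sat(E[error U done]) = {n0, n7}
|Sat(E[error U done])| = |{n0, n7}| = 2.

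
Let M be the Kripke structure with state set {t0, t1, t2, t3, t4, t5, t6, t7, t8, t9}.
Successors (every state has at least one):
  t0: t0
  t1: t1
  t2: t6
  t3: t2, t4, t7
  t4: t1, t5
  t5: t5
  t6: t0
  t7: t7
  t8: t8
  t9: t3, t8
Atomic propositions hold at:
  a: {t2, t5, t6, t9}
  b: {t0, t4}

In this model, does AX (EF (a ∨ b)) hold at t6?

Sat(a ∨ b) = {t0, t2, t4, t5, t6, t9}
EF (a ∨ b): least fixpoint, start Z0 = {t0, t2, t4, t5, t6, t9}, add states with some successor in Z. Z1 = {t0, t2, t3, t4, t5, t6, t9}; fixed.
Sat(EF (a ∨ b)) = {t0, t2, t3, t4, t5, t6, t9}
Sat(AX (EF (a ∨ b))) = {s : every successor in {t0, t2, t3, t4, t5, t6, t9}} = {t0, t2, t5, t6}
t6 ∈ Sat(AX (EF (a ∨ b))) = {t0, t2, t5, t6}, so the formula holds at t6.

Yes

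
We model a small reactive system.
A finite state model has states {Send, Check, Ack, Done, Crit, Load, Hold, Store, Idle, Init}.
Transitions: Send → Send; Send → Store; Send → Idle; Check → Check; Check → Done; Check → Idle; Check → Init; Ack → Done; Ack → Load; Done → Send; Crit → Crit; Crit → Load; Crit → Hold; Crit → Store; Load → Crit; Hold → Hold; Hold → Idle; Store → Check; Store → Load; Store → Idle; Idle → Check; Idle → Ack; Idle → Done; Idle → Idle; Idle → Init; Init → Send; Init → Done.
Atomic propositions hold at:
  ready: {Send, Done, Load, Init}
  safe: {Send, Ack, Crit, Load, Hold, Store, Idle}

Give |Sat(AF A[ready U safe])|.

A[ready U safe]: least fixpoint, start Z0 = Sat(safe) = {Send, Ack, Crit, Load, Hold, Store, Idle}, add states in Sat(ready) with every successor in Z. Z1 = {Send, Ack, Done, Crit, Load, Hold, Store, Idle}; Z2 = {Send, Ack, Done, Crit, Load, Hold, Store, Idle, Init}; fixed.
Sat(A[ready U safe]) = {Send, Ack, Done, Crit, Load, Hold, Store, Idle, Init}
AF A[ready U safe]: least fixpoint, start Z0 = {Send, Ack, Done, Crit, Load, Hold, Store, Idle, Init}, add states with every successor in Z. Already a fixed point.
Sat(AF A[ready U safe]) = {Send, Ack, Done, Crit, Load, Hold, Store, Idle, Init}
|Sat(AF A[ready U safe])| = |{Send, Ack, Done, Crit, Load, Hold, Store, Idle, Init}| = 9.

9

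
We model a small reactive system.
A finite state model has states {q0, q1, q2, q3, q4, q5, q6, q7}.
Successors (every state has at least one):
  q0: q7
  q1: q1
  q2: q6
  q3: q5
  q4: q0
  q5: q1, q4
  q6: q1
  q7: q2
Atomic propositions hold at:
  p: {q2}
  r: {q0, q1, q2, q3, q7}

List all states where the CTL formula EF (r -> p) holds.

{q0, q2, q3, q4, q5, q6, q7}

Sat(r -> p) = {q2, q4, q5, q6}
EF (r -> p): least fixpoint, start Z0 = {q2, q4, q5, q6}, add states with some successor in Z. Z1 = {q2, q3, q4, q5, q6, q7}; Z2 = {q0, q2, q3, q4, q5, q6, q7}; fixed.
Sat(EF (r -> p)) = {q0, q2, q3, q4, q5, q6, q7}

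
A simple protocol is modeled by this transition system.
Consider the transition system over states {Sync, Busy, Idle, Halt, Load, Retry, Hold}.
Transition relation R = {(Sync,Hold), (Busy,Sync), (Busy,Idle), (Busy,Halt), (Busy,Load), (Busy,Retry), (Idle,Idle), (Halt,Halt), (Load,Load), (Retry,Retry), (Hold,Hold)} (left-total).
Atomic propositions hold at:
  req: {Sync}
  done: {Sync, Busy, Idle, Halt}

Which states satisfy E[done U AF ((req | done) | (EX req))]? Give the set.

Sat(req | done) = {Sync, Busy, Idle, Halt}
Sat(EX req) = {s : some successor in {Sync}} = {Busy}
Sat((req | done) | (EX req)) = {Sync, Busy, Idle, Halt}
AF ((req | done) | (EX req)): least fixpoint, start Z0 = {Sync, Busy, Idle, Halt}, add states with every successor in Z. Already a fixed point.
Sat(AF ((req | done) | (EX req))) = {Sync, Busy, Idle, Halt}
E[done U AF ((req | done) | (EX req))]: least fixpoint, start Z0 = Sat(AF ((req | done) | (EX req))) = {Sync, Busy, Idle, Halt}, add states in Sat(done) with some successor in Z. Already a fixed point.
Sat(E[done U AF ((req | done) | (EX req))]) = {Sync, Busy, Idle, Halt}

{Sync, Busy, Idle, Halt}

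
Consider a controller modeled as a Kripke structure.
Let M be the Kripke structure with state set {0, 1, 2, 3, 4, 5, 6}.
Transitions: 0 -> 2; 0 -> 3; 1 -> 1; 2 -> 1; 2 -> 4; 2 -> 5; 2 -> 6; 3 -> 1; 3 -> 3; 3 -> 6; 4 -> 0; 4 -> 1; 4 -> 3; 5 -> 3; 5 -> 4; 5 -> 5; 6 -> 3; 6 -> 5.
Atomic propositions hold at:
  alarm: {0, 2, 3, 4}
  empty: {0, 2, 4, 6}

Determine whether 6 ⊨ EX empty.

No

Sat(EX empty) = {s : some successor in {0, 2, 4, 6}} = {0, 2, 3, 4, 5}
6 ∉ Sat(EX empty) = {0, 2, 3, 4, 5}, so the formula does not hold at 6.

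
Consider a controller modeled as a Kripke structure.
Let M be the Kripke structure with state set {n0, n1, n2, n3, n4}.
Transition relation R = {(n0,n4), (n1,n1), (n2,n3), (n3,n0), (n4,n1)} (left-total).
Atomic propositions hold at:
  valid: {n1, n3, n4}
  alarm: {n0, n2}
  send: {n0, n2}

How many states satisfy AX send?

Sat(AX send) = {s : every successor in {n0, n2}} = {n3}
|Sat(AX send)| = |{n3}| = 1.

1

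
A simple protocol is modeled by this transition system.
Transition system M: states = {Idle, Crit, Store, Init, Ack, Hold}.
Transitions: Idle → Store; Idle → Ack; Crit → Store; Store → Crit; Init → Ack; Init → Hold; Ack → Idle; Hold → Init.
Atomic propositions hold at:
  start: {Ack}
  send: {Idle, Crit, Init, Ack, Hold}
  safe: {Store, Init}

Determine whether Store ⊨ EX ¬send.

Sat(¬send) = {Store}
Sat(EX ¬send) = {s : some successor in {Store}} = {Idle, Crit}
Store ∉ Sat(EX ¬send) = {Idle, Crit}, so the formula does not hold at Store.

No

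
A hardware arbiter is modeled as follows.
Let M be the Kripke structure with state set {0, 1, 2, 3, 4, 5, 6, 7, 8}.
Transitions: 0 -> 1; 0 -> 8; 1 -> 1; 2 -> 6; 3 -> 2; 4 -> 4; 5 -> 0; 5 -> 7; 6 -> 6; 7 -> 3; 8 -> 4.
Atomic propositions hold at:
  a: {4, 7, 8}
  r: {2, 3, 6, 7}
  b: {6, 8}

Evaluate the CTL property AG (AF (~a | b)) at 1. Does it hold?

Sat(~a) = {0, 1, 2, 3, 5, 6}
Sat(~a | b) = {0, 1, 2, 3, 5, 6, 8}
AF (~a | b): least fixpoint, start Z0 = {0, 1, 2, 3, 5, 6, 8}, add states with every successor in Z. Z1 = {0, 1, 2, 3, 5, 6, 7, 8}; fixed.
Sat(AF (~a | b)) = {0, 1, 2, 3, 5, 6, 7, 8}
AG (AF (~a | b)): greatest fixpoint, start Z0 = {0, 1, 2, 3, 5, 6, 7, 8}, keep only states in Sat with every successor in Z. Z1 = {0, 1, 2, 3, 5, 6, 7}; Z2 = {1, 2, 3, 5, 6, 7}; Z3 = {1, 2, 3, 6, 7}; fixed.
Sat(AG (AF (~a | b))) = {1, 2, 3, 6, 7}
1 ∈ Sat(AG (AF (~a | b))) = {1, 2, 3, 6, 7}, so the formula holds at 1.

Yes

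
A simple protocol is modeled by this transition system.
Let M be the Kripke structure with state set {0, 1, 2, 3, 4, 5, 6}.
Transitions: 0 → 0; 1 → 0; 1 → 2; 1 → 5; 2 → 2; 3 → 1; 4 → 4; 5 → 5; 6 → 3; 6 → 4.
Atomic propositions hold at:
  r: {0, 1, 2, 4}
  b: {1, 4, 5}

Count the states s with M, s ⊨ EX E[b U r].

E[b U r]: least fixpoint, start Z0 = Sat(r) = {0, 1, 2, 4}, add states in Sat(b) with some successor in Z. Already a fixed point.
Sat(E[b U r]) = {0, 1, 2, 4}
Sat(EX E[b U r]) = {s : some successor in {0, 1, 2, 4}} = {0, 1, 2, 3, 4, 6}
|Sat(EX E[b U r])| = |{0, 1, 2, 3, 4, 6}| = 6.

6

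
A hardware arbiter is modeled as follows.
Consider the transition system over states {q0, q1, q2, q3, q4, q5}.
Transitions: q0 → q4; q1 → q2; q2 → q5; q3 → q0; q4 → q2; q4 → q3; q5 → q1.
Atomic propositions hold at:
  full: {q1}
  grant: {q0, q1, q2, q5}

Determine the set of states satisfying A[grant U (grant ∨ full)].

Sat(grant ∨ full) = {q0, q1, q2, q5}
A[grant U (grant ∨ full)]: least fixpoint, start Z0 = Sat((grant ∨ full)) = {q0, q1, q2, q5}, add states in Sat(grant) with every successor in Z. Already a fixed point.
Sat(A[grant U (grant ∨ full)]) = {q0, q1, q2, q5}

{q0, q1, q2, q5}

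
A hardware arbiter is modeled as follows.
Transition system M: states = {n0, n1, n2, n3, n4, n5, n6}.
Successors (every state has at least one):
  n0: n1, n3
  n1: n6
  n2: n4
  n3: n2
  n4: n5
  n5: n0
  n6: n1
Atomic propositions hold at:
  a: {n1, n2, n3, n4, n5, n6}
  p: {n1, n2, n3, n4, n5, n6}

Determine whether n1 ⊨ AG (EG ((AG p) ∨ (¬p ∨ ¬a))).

AG p: greatest fixpoint, start Z0 = {n1, n2, n3, n4, n5, n6}, keep only states in Sat with every successor in Z. Z1 = {n1, n2, n3, n4, n6}; Z2 = {n1, n2, n3, n6}; Z3 = {n1, n3, n6}; Z4 = {n1, n6}; fixed.
Sat(AG p) = {n1, n6}
Sat(¬p) = {n0}
Sat(¬a) = {n0}
Sat(¬p ∨ ¬a) = {n0}
Sat((AG p) ∨ (¬p ∨ ¬a)) = {n0, n1, n6}
EG ((AG p) ∨ (¬p ∨ ¬a)): greatest fixpoint, start Z0 = {n0, n1, n6}, keep only states in Sat with some successor in Z. Already a fixed point.
Sat(EG ((AG p) ∨ (¬p ∨ ¬a))) = {n0, n1, n6}
AG (EG ((AG p) ∨ (¬p ∨ ¬a))): greatest fixpoint, start Z0 = {n0, n1, n6}, keep only states in Sat with every successor in Z. Z1 = {n1, n6}; fixed.
Sat(AG (EG ((AG p) ∨ (¬p ∨ ¬a)))) = {n1, n6}
n1 ∈ Sat(AG (EG ((AG p) ∨ (¬p ∨ ¬a)))) = {n1, n6}, so the formula holds at n1.

Yes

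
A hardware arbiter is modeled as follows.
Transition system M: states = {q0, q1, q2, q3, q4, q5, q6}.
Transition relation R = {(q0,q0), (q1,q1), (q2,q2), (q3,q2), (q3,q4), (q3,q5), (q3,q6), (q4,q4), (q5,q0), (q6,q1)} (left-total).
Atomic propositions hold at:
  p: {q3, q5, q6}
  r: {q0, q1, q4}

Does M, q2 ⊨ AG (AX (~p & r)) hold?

Sat(~p) = {q0, q1, q2, q4}
Sat(~p & r) = {q0, q1, q4}
Sat(AX (~p & r)) = {s : every successor in {q0, q1, q4}} = {q0, q1, q4, q5, q6}
AG (AX (~p & r)): greatest fixpoint, start Z0 = {q0, q1, q4, q5, q6}, keep only states in Sat with every successor in Z. Already a fixed point.
Sat(AG (AX (~p & r))) = {q0, q1, q4, q5, q6}
q2 ∉ Sat(AG (AX (~p & r))) = {q0, q1, q4, q5, q6}, so the formula does not hold at q2.

No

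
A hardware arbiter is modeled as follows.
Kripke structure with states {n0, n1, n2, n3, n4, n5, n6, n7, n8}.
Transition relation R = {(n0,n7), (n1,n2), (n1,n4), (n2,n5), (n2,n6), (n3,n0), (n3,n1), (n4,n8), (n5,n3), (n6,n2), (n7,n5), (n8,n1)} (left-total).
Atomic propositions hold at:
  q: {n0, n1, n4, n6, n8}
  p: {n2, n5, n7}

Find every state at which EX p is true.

Sat(EX p) = {s : some successor in {n2, n5, n7}} = {n0, n1, n2, n6, n7}

{n0, n1, n2, n6, n7}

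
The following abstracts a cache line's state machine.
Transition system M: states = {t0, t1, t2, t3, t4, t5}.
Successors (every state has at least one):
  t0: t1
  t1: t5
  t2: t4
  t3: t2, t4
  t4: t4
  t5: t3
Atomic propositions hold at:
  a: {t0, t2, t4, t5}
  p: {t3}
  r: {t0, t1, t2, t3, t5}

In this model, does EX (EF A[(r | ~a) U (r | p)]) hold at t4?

Sat(~a) = {t1, t3}
Sat(r | ~a) = {t0, t1, t2, t3, t5}
Sat(r | p) = {t0, t1, t2, t3, t5}
A[(r | ~a) U (r | p)]: least fixpoint, start Z0 = Sat((r | p)) = {t0, t1, t2, t3, t5}, add states in Sat(r | ~a) with every successor in Z. Already a fixed point.
Sat(A[(r | ~a) U (r | p)]) = {t0, t1, t2, t3, t5}
EF A[(r | ~a) U (r | p)]: least fixpoint, start Z0 = {t0, t1, t2, t3, t5}, add states with some successor in Z. Already a fixed point.
Sat(EF A[(r | ~a) U (r | p)]) = {t0, t1, t2, t3, t5}
Sat(EX (EF A[(r | ~a) U (r | p)])) = {s : some successor in {t0, t1, t2, t3, t5}} = {t0, t1, t3, t5}
t4 ∉ Sat(EX (EF A[(r | ~a) U (r | p)])) = {t0, t1, t3, t5}, so the formula does not hold at t4.

No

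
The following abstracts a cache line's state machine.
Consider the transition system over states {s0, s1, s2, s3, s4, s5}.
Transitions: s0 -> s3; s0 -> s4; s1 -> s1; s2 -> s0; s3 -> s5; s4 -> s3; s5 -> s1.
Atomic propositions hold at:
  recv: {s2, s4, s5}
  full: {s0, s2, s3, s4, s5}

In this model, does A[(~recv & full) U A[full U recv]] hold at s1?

No

Sat(~recv) = {s0, s1, s3}
Sat(~recv & full) = {s0, s3}
A[full U recv]: least fixpoint, start Z0 = Sat(recv) = {s2, s4, s5}, add states in Sat(full) with every successor in Z. Z1 = {s2, s3, s4, s5}; Z2 = {s0, s2, s3, s4, s5}; fixed.
Sat(A[full U recv]) = {s0, s2, s3, s4, s5}
A[(~recv & full) U A[full U recv]]: least fixpoint, start Z0 = Sat(A[full U recv]) = {s0, s2, s3, s4, s5}, add states in Sat(~recv & full) with every successor in Z. Already a fixed point.
Sat(A[(~recv & full) U A[full U recv]]) = {s0, s2, s3, s4, s5}
s1 ∉ Sat(A[(~recv & full) U A[full U recv]]) = {s0, s2, s3, s4, s5}, so the formula does not hold at s1.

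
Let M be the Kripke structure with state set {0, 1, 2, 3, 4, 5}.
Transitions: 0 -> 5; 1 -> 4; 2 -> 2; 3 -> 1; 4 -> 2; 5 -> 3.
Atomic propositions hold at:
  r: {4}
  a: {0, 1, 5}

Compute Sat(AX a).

Sat(AX a) = {s : every successor in {0, 1, 5}} = {0, 3}

{0, 3}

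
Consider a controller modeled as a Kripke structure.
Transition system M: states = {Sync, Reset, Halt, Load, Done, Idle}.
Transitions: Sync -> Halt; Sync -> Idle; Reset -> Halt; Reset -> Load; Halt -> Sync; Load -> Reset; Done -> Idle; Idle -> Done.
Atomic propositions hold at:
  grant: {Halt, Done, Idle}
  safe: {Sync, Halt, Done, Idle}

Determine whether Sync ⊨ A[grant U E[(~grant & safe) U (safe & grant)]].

Sat(~grant) = {Sync, Reset, Load}
Sat(~grant & safe) = {Sync}
Sat(safe & grant) = {Halt, Done, Idle}
E[(~grant & safe) U (safe & grant)]: least fixpoint, start Z0 = Sat((safe & grant)) = {Halt, Done, Idle}, add states in Sat(~grant & safe) with some successor in Z. Z1 = {Sync, Halt, Done, Idle}; fixed.
Sat(E[(~grant & safe) U (safe & grant)]) = {Sync, Halt, Done, Idle}
A[grant U E[(~grant & safe) U (safe & grant)]]: least fixpoint, start Z0 = Sat(E[(~grant & safe) U (safe & grant)]) = {Sync, Halt, Done, Idle}, add states in Sat(grant) with every successor in Z. Already a fixed point.
Sat(A[grant U E[(~grant & safe) U (safe & grant)]]) = {Sync, Halt, Done, Idle}
Sync ∈ Sat(A[grant U E[(~grant & safe) U (safe & grant)]]) = {Sync, Halt, Done, Idle}, so the formula holds at Sync.

Yes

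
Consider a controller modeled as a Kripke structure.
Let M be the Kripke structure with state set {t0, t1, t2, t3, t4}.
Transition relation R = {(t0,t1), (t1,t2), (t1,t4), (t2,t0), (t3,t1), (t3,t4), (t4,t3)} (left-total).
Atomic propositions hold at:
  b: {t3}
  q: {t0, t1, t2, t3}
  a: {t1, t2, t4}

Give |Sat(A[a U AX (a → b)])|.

3

Sat(a → b) = {t0, t3}
Sat(AX (a → b)) = {s : every successor in {t0, t3}} = {t2, t4}
A[a U AX (a → b)]: least fixpoint, start Z0 = Sat(AX (a → b)) = {t2, t4}, add states in Sat(a) with every successor in Z. Z1 = {t1, t2, t4}; fixed.
Sat(A[a U AX (a → b)]) = {t1, t2, t4}
|Sat(A[a U AX (a → b)])| = |{t1, t2, t4}| = 3.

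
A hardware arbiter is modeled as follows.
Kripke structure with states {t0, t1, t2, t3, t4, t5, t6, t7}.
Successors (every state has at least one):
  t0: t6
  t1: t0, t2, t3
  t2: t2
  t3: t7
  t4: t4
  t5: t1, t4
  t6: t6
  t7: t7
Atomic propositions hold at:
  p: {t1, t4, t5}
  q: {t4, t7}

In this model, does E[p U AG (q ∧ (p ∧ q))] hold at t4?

Yes

Sat(p ∧ q) = {t4}
Sat(q ∧ (p ∧ q)) = {t4}
AG (q ∧ (p ∧ q)): greatest fixpoint, start Z0 = {t4}, keep only states in Sat with every successor in Z. Already a fixed point.
Sat(AG (q ∧ (p ∧ q))) = {t4}
E[p U AG (q ∧ (p ∧ q))]: least fixpoint, start Z0 = Sat(AG (q ∧ (p ∧ q))) = {t4}, add states in Sat(p) with some successor in Z. Z1 = {t4, t5}; fixed.
Sat(E[p U AG (q ∧ (p ∧ q))]) = {t4, t5}
t4 ∈ Sat(E[p U AG (q ∧ (p ∧ q))]) = {t4, t5}, so the formula holds at t4.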